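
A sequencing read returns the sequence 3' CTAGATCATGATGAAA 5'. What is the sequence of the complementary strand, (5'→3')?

5'-GATCTAGTACTACTTT-3'

The strand is given 3'→5', so its complement runs 5'→3' in the same left-to-right order: pair each base A↔T, G↔C.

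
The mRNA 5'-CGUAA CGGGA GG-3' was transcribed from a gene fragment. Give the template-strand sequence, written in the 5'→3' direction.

5'-CCTCCCGTTACG-3'

Replace U with T to get the coding DNA strand: CGTAACGGGAGG. The template strand is its reverse complement (complement GCATTGCCCTCC, then reverse).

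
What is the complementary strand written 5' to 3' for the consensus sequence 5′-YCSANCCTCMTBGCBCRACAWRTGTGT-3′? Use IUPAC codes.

Standard pairs A↔T, G↔C; ambiguity codes pair R↔Y, M↔K, W↔W, S↔S, B↔V, N↔N. Complement (RGSTNGGAGKAVCGVGYTGTWYACACA), then reverse for 5'→3'.

5'-ACACAYWTGTYGVGCVAKGAGGNTSGR-3'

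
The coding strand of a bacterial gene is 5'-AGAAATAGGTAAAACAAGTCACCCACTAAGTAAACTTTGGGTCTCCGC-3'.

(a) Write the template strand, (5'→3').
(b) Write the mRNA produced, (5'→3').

(a) 5'-GCGGAGACCCAAAGTTTACTTAGTGGGTGACTTGTTTTACCTATTTCT-3'
(b) 5'-AGAAAUAGGUAAAACAAGUCACCCACUAAGUAAACUUUGGGUCUCCGC-3'

(a) The template strand is the reverse complement of the coding strand: complement TCTTTATCCATTTTGTTCAGTGGGTGATTCATTTGAAACCCAGAGGCG, then reverse.
(b) mRNA matches the coding strand with T→U.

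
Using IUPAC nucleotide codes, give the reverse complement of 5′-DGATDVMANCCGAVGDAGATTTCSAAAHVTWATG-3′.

5′-CATWABDTTTSGAAATCTHCBTCGGNTKBHATCH-3′

Standard pairs A↔T, G↔C; ambiguity codes pair M↔K, W↔W, S↔S, D↔H, V↔B, N↔N. Complement (HCTAHBKTNGGCTBCHTCTAAAGSTTTDBAWTAC), then reverse for 5'→3'.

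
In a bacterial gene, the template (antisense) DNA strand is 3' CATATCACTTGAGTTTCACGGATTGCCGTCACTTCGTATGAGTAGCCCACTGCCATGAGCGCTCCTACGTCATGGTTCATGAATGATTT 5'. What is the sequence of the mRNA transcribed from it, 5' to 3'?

5'-GUAUAGUGAACUCAAAGUGCCUAACGGCAGUGAAGCAUACUCAUCGGGUGACGGUACUCGCGAGGAUGCAGUACCAAGUACUUACUAAA-3'

Reading the template 3'→5' as shown, RNA polymerase pairs each base (A→U, T→A, G↔C) to build mRNA 5'→3' directly.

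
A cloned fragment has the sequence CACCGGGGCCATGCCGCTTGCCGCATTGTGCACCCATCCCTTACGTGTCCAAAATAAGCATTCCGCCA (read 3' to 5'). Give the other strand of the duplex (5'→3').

The strand is given 3'→5', so its complement runs 5'→3' in the same left-to-right order: pair each base A↔T, G↔C.

5'-GTGGCCCCGGTACGGCGAACGGCGTAACACGTGGGTAGGGAATGCACAGGTTTTATTCGTAAGGCGGT-3'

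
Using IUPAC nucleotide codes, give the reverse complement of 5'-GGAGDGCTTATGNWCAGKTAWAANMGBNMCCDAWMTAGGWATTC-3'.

5'-GAATWCCTAKWTHGGKNVCKNTTWTAMCTGWNCATAAGCHCTCC-3'

Standard pairs A↔T, G↔C; ambiguity codes pair M↔K, W↔W, B↔V, D↔H, N↔N. Complement (CCTCHCGAATACNWGTCMATWTTNKCVNKGGHTWKATCCWTAAG), then reverse for 5'→3'.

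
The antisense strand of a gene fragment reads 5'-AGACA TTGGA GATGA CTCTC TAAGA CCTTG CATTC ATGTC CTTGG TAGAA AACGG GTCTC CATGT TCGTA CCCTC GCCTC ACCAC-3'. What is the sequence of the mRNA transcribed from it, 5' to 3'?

5'-GUGGUGAGGCGAGGGUACGAACAUGGAGACCCGUUUUCUACCAAGGACAUGAAUGCAAGGUCUUAGAGAGUCAUCUCCAAUGUCU-3'

The mRNA has the sequence of the coding strand (reverse complement of the template) with T→U. Reverse complement of AGACATTGGAGATGACTCTCTAAGACCTTGCATTCATGTCCTTGGTAGAAAACGGGTCTCCATGTTCGTACCCTCGCCTCACCAC is GTGGTGAGGCGAGGGTACGAACATGGAGACCCGTTTTCTACCAAGGACATGAATGCAAGGTCTTAGAGAGTCATCTCCAATGTCT; then T→U.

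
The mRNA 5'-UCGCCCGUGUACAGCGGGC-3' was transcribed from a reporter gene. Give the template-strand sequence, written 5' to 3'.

5′-GCCCGCTGTACACGGGCGA-3′

Replace U with T to get the coding DNA strand: TCGCCCGTGTACAGCGGGC. The template strand is its reverse complement (complement AGCGGGCACATGTCGCCCG, then reverse).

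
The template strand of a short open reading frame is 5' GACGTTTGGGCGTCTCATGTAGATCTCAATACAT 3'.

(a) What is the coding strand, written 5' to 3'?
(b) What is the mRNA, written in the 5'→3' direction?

(a) 5'-ATGTATTGAGATCTACATGAGACGCCCAAACGTC-3'
(b) 5'-AUGUAUUGAGAUCUACAUGAGACGCCCAAACGUC-3'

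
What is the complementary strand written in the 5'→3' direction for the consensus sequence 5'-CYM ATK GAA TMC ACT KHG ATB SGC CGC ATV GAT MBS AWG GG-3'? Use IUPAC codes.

5'-CCCWTSVKATCBATGCGGCSVATCDMAGTGKATTCMATKRG-3'

Standard pairs A↔T, G↔C; ambiguity codes pair Y↔R, M↔K, W↔W, S↔S, B↔V, H↔D. Complement (GRKTAMCTTAKGTGAMDCTAVSCGGCGTABCTAKVSTWCCC), then reverse for 5'→3'.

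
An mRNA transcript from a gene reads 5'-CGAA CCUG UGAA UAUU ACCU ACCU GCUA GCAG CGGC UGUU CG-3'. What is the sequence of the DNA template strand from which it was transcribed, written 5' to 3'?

5'-CGAACAGCCGCTGCTAGCAGGTAGGTAATATTCACAGGTTCG-3'

Replace U with T to get the coding DNA strand: CGAACCTGTGAATATTACCTACCTGCTAGCAGCGGCTGTTCG. The template strand is its reverse complement (complement GCTTGGACACTTATAATGGATGGACGATCGTCGCCGACAAGC, then reverse).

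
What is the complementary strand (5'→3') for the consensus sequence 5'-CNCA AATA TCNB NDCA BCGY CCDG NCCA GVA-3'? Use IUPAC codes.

5'-TBCTGGNCHGGRCGVTGHNVNGATATTTGNG-3'

Standard pairs A↔T, G↔C; ambiguity codes pair Y↔R, B↔V, D↔H, N↔N. Complement (GNGTTTATAGNVNHGTVGCRGGHCNGGTCBT), then reverse for 5'→3'.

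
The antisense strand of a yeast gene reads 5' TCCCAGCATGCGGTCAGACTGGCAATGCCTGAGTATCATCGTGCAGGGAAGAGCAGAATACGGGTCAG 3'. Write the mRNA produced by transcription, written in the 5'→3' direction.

RNA polymerase reads the template 3'→5' and synthesizes mRNA 5'→3' by base-pairing (A→U, T→A, G↔C). The complement of the template is AGGGTCGTACGCCAGTCTGACCGTTACGGACTCATAGTAGCACGTCCCTTCTCGTCTTATGCCCAGTC; antiparallel, so 5'→3' the coding strand is CTGACCCGTATTCTGCTCTTCCCTGCACGATGATACTCAGGCATTGCCAGTCTGACCGCATGCTGGGA. Replace T with U for the mRNA.

5'-CUGACCCGUAUUCUGCUCUUCCCUGCACGAUGAUACUCAGGCAUUGCCAGUCUGACCGCAUGCUGGGA-3'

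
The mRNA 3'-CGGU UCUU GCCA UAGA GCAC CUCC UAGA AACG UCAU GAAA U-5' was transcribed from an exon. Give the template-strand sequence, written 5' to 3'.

Written 5'→3' the mRNA is UAAAGUACUGCAAAGAUCCUCCACGAGAUACCGUUCUUGGC, so the coding DNA strand is TAAAGTACTGCAAAGATCCTCCACGAGATACCGTTCTTGGC. The template is its reverse complement.

5'-GCCAAGAACGGTATCTCGTGGAGGATCTTTGCAGTACTTTA-3'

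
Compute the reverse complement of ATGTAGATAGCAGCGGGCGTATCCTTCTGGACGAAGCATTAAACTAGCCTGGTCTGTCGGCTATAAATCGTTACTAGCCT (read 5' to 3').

Complement each base (A↔T, G↔C): TACATCTATCGTCGCCCGCATAGGAAGACCTGCTTCGTAATTTGATCGGACCAGACAGCCGATATTTAGCAATGATCGGA. Then reverse.

5'-AGGCTAGTAACGATTTATAGCCGACAGACCAGGCTAGTTTAATGCTTCGTCCAGAAGGATACGCCCGCTGCTATCTACAT-3'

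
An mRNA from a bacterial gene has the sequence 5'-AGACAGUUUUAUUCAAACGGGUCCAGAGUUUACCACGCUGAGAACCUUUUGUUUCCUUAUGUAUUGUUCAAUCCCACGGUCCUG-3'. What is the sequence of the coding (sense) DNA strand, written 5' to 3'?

The coding DNA strand has the same 5'→3' sequence as the mRNA with U replaced by T.

5'-AGACAGTTTTATTCAAACGGGTCCAGAGTTTACCACGCTGAGAACCTTTTGTTTCCTTATGTATTGTTCAATCCCACGGTCCTG-3'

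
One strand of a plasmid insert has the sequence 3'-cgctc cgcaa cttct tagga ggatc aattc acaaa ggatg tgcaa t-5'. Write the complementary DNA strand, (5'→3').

The strand is given 3'→5', so its complement runs 5'→3' in the same left-to-right order: pair each base A↔T, G↔C.

5′-GCGAGGCGTTGAAGAATCCTCCTAGTTAAGTGTTTCCTACACGTTA-3′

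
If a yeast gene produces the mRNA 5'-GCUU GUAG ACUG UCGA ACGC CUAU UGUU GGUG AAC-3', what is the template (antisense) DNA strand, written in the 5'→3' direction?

5'-GTTCACCAACAATAGGCGTTCGACAGTCTACAAGC-3'

Replace U with T to get the coding DNA strand: GCTTGTAGACTGTCGAACGCCTATTGTTGGTGAAC. The template strand is its reverse complement (complement CGAACATCTGACAGCTTGCGGATAACAACCACTTG, then reverse).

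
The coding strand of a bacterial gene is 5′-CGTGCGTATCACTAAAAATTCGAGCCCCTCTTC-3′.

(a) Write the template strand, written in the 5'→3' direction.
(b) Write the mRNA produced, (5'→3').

(a) 5'-GAAGAGGGGCTCGAATTTTTAGTGATACGCACG-3'
(b) 5'-CGUGCGUAUCACUAAAAAUUCGAGCCCCUCUUC-3'

(a) The template strand is the reverse complement of the coding strand: complement GCACGCATAGTGATTTTTAAGCTCGGGGAGAAG, then reverse.
(b) mRNA matches the coding strand with T→U.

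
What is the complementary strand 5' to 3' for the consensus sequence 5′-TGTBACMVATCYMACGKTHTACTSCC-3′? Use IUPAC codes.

5'-GGSAGTADAMCGTKRGATBKGTVACA-3'

Standard pairs A↔T, G↔C; ambiguity codes pair Y↔R, M↔K, S↔S, B↔V, H↔D. Complement (ACAVTGKBTAGRKTGCMADATGASGG), then reverse for 5'→3'.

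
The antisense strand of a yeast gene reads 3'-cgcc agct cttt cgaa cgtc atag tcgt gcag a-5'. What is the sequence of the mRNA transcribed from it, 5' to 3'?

5'-GCGGUCGAGAAAGCUUGCAGUAUCAGCACGUCU-3'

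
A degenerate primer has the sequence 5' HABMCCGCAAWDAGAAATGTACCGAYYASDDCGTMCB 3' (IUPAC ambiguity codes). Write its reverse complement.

Standard pairs A↔T, G↔C; ambiguity codes pair Y↔R, M↔K, W↔W, S↔S, B↔V, D↔H. Complement (DTVKGGCGTTWHTCTTTACATGGCTRRTSHHGCAKGV), then reverse for 5'→3'.

5'-VGKACGHHSTRRTCGGTACATTTCTHWTTGCGGKVTD-3'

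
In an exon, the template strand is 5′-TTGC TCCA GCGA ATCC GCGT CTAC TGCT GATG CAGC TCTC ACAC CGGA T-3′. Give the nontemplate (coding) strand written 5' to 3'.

5'-ATCCGGTGTGAGAGCTGCATCAGCAGTAGACGCGGATTCGCTGGAGCAA-3'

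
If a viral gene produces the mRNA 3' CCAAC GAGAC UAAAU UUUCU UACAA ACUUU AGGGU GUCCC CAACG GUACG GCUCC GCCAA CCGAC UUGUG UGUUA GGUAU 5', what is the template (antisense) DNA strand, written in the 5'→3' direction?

5′-GGTTGCTCTGATTTAAAAGAATGTTTGAAATCCCACAGGGGTTGCCATGCCGAGGCGGTTGGCTGAACACACAATCCATA-3′

Written 5'→3' the mRNA is UAUGGAUUGUGUGUUCAGCCAACCGCCUCGGCAUGGCAACCCCUGUGGGAUUUCAAACAUUCUUUUAAAUCAGAGCAACC, so the coding DNA strand is TATGGATTGTGTGTTCAGCCAACCGCCTCGGCATGGCAACCCCTGTGGGATTTCAAACATTCTTTTAAATCAGAGCAACC. The template is its reverse complement.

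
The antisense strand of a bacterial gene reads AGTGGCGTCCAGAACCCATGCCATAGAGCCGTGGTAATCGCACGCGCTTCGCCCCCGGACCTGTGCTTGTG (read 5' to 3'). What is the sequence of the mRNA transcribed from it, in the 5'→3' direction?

RNA polymerase reads the template 3'→5' and synthesizes mRNA 5'→3' by base-pairing (A→U, T→A, G↔C). The complement of the template is TCACCGCAGGTCTTGGGTACGGTATCTCGGCACCATTAGCGTGCGCGAAGCGGGGGCCTGGACACGAACAC; antiparallel, so 5'→3' the coding strand is CACAAGCACAGGTCCGGGGGCGAAGCGCGTGCGATTACCACGGCTCTATGGCATGGGTTCTGGACGCCACT. Replace T with U for the mRNA.

5′-CACAAGCACAGGUCCGGGGGCGAAGCGCGUGCGAUUACCACGGCUCUAUGGCAUGGGUUCUGGACGCCACU-3′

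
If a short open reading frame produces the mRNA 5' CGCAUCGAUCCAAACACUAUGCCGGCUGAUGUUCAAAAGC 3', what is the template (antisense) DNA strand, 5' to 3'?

5'-GCTTTTGAACATCAGCCGGCATAGTGTTTGGATCGATGCG-3'

Replace U with T to get the coding DNA strand: CGCATCGATCCAAACACTATGCCGGCTGATGTTCAAAAGC. The template strand is its reverse complement (complement GCGTAGCTAGGTTTGTGATACGGCCGACTACAAGTTTTCG, then reverse).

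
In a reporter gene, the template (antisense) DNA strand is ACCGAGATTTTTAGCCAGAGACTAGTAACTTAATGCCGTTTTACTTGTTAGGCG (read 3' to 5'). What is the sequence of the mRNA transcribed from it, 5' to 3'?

Reading the template 3'→5' as shown, RNA polymerase pairs each base (A→U, T→A, G↔C) to build mRNA 5'→3' directly.

5'-UGGCUCUAAAAAUCGGUCUCUGAUCAUUGAAUUACGGCAAAAUGAACAAUCCGC-3'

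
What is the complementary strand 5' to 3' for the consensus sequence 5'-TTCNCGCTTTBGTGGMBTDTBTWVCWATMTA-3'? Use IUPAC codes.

5′-TAKATWGBWAVAHAVKCCACVAAAGCGNGAA-3′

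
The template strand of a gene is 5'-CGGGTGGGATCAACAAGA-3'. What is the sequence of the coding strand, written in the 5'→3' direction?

5′-TCTTGTTGATCCCACCCG-3′

The coding strand is complementary and antiparallel to the template: take the complement (A↔T, G↔C) and reverse.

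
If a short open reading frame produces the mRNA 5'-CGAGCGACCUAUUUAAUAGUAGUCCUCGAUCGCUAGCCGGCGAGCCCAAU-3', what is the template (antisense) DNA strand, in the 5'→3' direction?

Replace U with T to get the coding DNA strand: CGAGCGACCTATTTAATAGTAGTCCTCGATCGCTAGCCGGCGAGCCCAAT. The template strand is its reverse complement (complement GCTCGCTGGATAAATTATCATCAGGAGCTAGCGATCGGCCGCTCGGGTTA, then reverse).

5'-ATTGGGCTCGCCGGCTAGCGATCGAGGACTACTATTAAATAGGTCGCTCG-3'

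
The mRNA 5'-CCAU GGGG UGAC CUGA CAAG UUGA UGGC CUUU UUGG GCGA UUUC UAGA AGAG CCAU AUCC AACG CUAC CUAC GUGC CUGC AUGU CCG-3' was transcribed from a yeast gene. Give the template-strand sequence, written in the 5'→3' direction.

5'-CGGACATGCAGGCACGTAGGTAGCGTTGGATATGGCTCTTCTAGAAATCGCCCAAAAAGGCCATCAACTTGTCAGGTCACCCCATGG-3'

Replace U with T to get the coding DNA strand: CCATGGGGTGACCTGACAAGTTGATGGCCTTTTTGGGCGATTTCTAGAAGAGCCATATCCAACGCTACCTACGTGCCTGCATGTCCG. The template strand is its reverse complement (complement GGTACCCCACTGGACTGTTCAACTACCGGAAAAACCCGCTAAAGATCTTCTCGGTATAGGTTGCGATGGATGCACGGACGTACAGGC, then reverse).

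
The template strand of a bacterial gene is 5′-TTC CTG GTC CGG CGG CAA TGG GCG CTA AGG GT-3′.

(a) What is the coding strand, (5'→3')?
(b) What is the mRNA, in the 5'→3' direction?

(a) 5'-ACCCTTAGCGCCCATTGCCGCCGGACCAGGAA-3'
(b) 5'-ACCCUUAGCGCCCAUUGCCGCCGGACCAGGAA-3'

(a) The coding strand is the reverse complement of the template: complement AAGGACCAGGCCGCCGTTACCCGCGATTCCCA, then reverse.
(b) mRNA has the coding-strand sequence with T→U.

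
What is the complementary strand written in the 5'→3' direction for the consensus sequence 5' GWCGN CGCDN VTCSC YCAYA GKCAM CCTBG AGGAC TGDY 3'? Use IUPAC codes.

5'-RHCAGTCCTCVAGGKTGMCTRTGRGSGABNHGCGNCGWC-3'

Standard pairs A↔T, G↔C; ambiguity codes pair Y↔R, M↔K, W↔W, S↔S, B↔V, D↔H, N↔N. Complement (CWGCNGCGHNBAGSGRGTRTCMGTKGGAVCTCCTGACHR), then reverse for 5'→3'.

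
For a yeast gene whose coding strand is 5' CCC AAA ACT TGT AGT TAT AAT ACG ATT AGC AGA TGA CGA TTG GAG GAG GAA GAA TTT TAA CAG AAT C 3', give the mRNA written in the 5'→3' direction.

The mRNA is synthesized from the template strand, so it matches the coding strand with T replaced by U.

5′-CCCAAAACUUGUAGUUAUAAUACGAUUAGCAGAUGACGAUUGGAGGAGGAAGAAUUUUAACAGAAUC-3′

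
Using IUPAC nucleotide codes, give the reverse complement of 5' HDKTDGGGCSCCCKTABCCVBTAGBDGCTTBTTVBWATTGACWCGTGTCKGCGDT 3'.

Standard pairs A↔T, G↔C; ambiguity codes pair K↔M, W↔W, S↔S, B↔V, D↔H. Complement (DHMAHCCCGSGGGMATVGGBVATCVHCGAAVAABVWTAACTGWGCACAGMCGCHA), then reverse for 5'→3'.

5'-AHCGCMGACACGWGTCAATWVBAAVAAGCHVCTAVBGGVTAMGGGSGCCCHAMHD-3'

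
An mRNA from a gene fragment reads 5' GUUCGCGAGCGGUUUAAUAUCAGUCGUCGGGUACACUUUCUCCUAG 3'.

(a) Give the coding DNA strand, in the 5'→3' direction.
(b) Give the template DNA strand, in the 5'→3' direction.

(a) 5'-GTTCGCGAGCGGTTTAATATCAGTCGTCGGGTACACTTTCTCCTAG-3'
(b) 5'-CTAGGAGAAAGTGTACCCGACGACTGATATTAAACCGCTCGCGAAC-3'

(a) The coding strand matches the mRNA with U→T.
(b) The template strand is the reverse complement of the coding strand.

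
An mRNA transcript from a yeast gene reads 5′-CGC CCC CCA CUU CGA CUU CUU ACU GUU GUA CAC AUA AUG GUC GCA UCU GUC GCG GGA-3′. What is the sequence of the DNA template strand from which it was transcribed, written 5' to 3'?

Replace U with T to get the coding DNA strand: CGCCCCCCACTTCGACTTCTTACTGTTGTACACATAATGGTCGCATCTGTCGCGGGA. The template strand is its reverse complement (complement GCGGGGGGTGAAGCTGAAGAATGACAACATGTGTATTACCAGCGTAGACAGCGCCCT, then reverse).

5'-TCCCGCGACAGATGCGACCATTATGTGTACAACAGTAAGAAGTCGAAGTGGGGGGCG-3'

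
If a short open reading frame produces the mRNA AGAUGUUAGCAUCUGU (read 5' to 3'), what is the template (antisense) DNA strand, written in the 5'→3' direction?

5'-ACAGATGCTAACATCT-3'

Replace U with T to get the coding DNA strand: AGATGTTAGCATCTGT. The template strand is its reverse complement (complement TCTACAATCGTAGACA, then reverse).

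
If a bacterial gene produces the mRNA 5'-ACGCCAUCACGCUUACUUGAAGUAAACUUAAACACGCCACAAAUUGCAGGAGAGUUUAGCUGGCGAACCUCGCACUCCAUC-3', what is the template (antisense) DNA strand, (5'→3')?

5'-GATGGAGTGCGAGGTTCGCCAGCTAAACTCTCCTGCAATTTGTGGCGTGTTTAAGTTTACTTCAAGTAAGCGTGATGGCGT-3'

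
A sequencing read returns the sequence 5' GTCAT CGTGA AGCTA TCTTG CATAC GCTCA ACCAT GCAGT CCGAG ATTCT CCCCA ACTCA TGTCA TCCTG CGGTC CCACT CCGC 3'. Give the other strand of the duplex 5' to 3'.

Pairing A↔T and G↔C gives CAGTAGCACTTCGATAGAACGTATGCGAGTTGGTACGTCAGGCTCTAAGAGGGGTTGAGTACAGTAGGACGCCAGGGTGAGGCG, running 3'→5'. Reverse for the 5'→3' convention.

5′-GCGGAGTGGGACCGCAGGATGACATGAGTTGGGGAGAATCTCGGACTGCATGGTTGAGCGTATGCAAGATAGCTTCACGATGAC-3′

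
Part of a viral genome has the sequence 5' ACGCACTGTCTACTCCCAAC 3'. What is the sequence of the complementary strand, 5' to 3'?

5'-GTTGGGAGTAGACAGTGCGT-3'

The complement of ACGCACTGTCTACTCCCAAC is TGCGTGACAGATGAGGGTTG (A↔T, G↔C). DNA strands are antiparallel, so the complementary strand runs 3'→5'; reversing gives the 5'→3' form.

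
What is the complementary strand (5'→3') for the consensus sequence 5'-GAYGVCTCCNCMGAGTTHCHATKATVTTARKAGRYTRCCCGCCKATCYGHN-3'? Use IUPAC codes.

5'-NDCRGATMGGCGGGYARYCTMYTAABATMATDGDAACTCKGNGGAGBCRTC-3'

Standard pairs A↔T, G↔C; ambiguity codes pair R↔Y, M↔K, H↔D, V↔B, N↔N. Complement (CTRCBGAGGNGKCTCAADGDTAMTABAATYMTCYRAYGGGCGGMTAGRCDN), then reverse for 5'→3'.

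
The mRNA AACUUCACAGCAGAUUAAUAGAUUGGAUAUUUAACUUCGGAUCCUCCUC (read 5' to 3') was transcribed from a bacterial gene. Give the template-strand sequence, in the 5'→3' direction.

Replace U with T to get the coding DNA strand: AACTTCACAGCAGATTAATAGATTGGATATTTAACTTCGGATCCTCCTC. The template strand is its reverse complement (complement TTGAAGTGTCGTCTAATTATCTAACCTATAAATTGAAGCCTAGGAGGAG, then reverse).

5'-GAGGAGGATCCGAAGTTAAATATCCAATCTATTAATCTGCTGTGAAGTT-3'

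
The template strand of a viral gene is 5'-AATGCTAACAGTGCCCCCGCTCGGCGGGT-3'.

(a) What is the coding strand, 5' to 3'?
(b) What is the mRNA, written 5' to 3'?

(a) 5′-ACCCGCCGAGCGGGGGCACTGTTAGCATT-3′
(b) 5'-ACCCGCCGAGCGGGGGCACUGUUAGCAUU-3'

(a) The coding strand is the reverse complement of the template: complement TTACGATTGTCACGGGGGCGAGCCGCCCA, then reverse.
(b) mRNA has the coding-strand sequence with T→U.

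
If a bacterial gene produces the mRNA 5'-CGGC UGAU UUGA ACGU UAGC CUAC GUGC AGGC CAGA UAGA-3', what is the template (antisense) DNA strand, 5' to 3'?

5'-TCTATCTGGCCTGCACGTAGGCTAACGTTCAAATCAGCCG-3'

Replace U with T to get the coding DNA strand: CGGCTGATTTGAACGTTAGCCTACGTGCAGGCCAGATAGA. The template strand is its reverse complement (complement GCCGACTAAACTTGCAATCGGATGCACGTCCGGTCTATCT, then reverse).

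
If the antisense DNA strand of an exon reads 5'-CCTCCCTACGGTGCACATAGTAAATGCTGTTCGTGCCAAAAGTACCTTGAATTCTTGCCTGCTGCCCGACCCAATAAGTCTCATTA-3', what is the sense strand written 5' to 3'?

5'-TAATGAGACTTATTGGGTCGGGCAGCAGGCAAGAATTCAAGGTACTTTTGGCACGAACAGCATTTACTATGTGCACCGTAGGGAGG-3'

The coding strand is complementary and antiparallel to the template: take the complement (A↔T, G↔C) and reverse.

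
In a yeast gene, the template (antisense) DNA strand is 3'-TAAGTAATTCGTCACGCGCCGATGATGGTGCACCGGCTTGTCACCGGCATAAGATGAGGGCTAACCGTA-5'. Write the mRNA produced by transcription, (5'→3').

5′-AUUCAUUAAGCAGUGCGCGGCUACUACCACGUGGCCGAACAGUGGCCGUAUUCUACUCCCGAUUGGCAU-3′

Reading the template 3'→5' as shown, RNA polymerase pairs each base (A→U, T→A, G↔C) to build mRNA 5'→3' directly.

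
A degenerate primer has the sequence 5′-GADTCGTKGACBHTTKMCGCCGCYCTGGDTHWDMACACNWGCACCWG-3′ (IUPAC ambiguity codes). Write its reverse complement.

5'-CWGGTGCWNGTGTKHWDAHCCAGRGCGGCGKMAADVGTCMACGAHTC-3'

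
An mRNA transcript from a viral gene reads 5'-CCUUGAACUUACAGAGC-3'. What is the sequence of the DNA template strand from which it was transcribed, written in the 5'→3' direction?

5′-GCTCTGTAAGTTCAAGG-3′

Replace U with T to get the coding DNA strand: CCTTGAACTTACAGAGC. The template strand is its reverse complement (complement GGAACTTGAATGTCTCG, then reverse).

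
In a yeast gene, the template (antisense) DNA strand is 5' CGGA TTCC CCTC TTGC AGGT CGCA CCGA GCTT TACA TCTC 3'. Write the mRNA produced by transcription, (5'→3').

5'-GAGAUGUAAAGCUCGGUGCGACCUGCAAGAGGGGAAUCCG-3'

The mRNA has the sequence of the coding strand (reverse complement of the template) with T→U. Reverse complement of CGGATTCCCCTCTTGCAGGTCGCACCGAGCTTTACATCTC is GAGATGTAAAGCTCGGTGCGACCTGCAAGAGGGGAATCCG; then T→U.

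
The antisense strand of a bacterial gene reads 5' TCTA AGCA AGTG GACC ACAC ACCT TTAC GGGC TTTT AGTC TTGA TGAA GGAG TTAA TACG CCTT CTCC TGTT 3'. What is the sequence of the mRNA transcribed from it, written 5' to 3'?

5'-AACAGGAGAAGGCGUAUUAACUCCUUCAUCAAGACUAAAAGCCCGUAAAGGUGUGUGGUCCACUUGCUUAGA-3'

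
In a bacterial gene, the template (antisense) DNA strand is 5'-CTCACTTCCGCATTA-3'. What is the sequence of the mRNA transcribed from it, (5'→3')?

5′-UAAUGCGGAAGUGAG-3′

RNA polymerase reads the template 3'→5' and synthesizes mRNA 5'→3' by base-pairing (A→U, T→A, G↔C). The complement of the template is GAGTGAAGGCGTAAT; antiparallel, so 5'→3' the coding strand is TAATGCGGAAGTGAG. Replace T with U for the mRNA.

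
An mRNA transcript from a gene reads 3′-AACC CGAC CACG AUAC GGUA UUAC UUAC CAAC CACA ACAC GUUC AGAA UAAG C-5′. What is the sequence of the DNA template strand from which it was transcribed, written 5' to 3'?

5'-TTGGGCTGGTGCTATGCCATAATGAATGGTTGGTGTTGTGCAAGTCTTATTCG-3'

Written 5'→3' the mRNA is CGAAUAAGACUUGCACAACACCAACCAUUCAUUAUGGCAUAGCACCAGCCCAA, so the coding DNA strand is CGAATAAGACTTGCACAACACCAACCATTCATTATGGCATAGCACCAGCCCAA. The template is its reverse complement.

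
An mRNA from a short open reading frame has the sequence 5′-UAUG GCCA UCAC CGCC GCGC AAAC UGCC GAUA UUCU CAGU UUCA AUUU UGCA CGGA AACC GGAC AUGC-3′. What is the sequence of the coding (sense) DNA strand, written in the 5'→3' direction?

5'-TATGGCCATCACCGCCGCGCAAACTGCCGATATTCTCAGTTTCAATTTTGCACGGAAACCGGACATGC-3'

The coding DNA strand has the same 5'→3' sequence as the mRNA with U replaced by T.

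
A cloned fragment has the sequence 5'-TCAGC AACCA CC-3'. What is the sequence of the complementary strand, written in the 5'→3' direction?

5'-GGTGGTTGCTGA-3'

Pairing A↔T and G↔C gives AGTCGTTGGTGG, running 3'→5'. Reverse for the 5'→3' convention.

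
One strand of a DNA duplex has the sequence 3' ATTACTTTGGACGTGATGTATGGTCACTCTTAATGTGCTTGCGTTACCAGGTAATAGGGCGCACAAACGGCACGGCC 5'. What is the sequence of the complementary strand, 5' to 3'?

The strand is given 3'→5', so its complement runs 5'→3' in the same left-to-right order: pair each base A↔T, G↔C.

5'-TAATGAAACCTGCACTACATACCAGTGAGAATTACACGAACGCAATGGTCCATTATCCCGCGTGTTTGCCGTGCCGG-3'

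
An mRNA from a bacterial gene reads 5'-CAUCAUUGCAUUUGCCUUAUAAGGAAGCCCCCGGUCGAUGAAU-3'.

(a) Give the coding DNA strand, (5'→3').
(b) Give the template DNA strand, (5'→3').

(a) The coding strand matches the mRNA with U→T.
(b) The template strand is the reverse complement of the coding strand.

(a) 5'-CATCATTGCATTTGCCTTATAAGGAAGCCCCCGGTCGATGAAT-3'
(b) 5'-ATTCATCGACCGGGGGCTTCCTTATAAGGCAAATGCAATGATG-3'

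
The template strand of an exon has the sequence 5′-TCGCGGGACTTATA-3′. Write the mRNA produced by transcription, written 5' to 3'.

The mRNA has the sequence of the coding strand (reverse complement of the template) with T→U. Reverse complement of TCGCGGGACTTATA is TATAAGTCCCGCGA; then T→U.

5'-UAUAAGUCCCGCGA-3'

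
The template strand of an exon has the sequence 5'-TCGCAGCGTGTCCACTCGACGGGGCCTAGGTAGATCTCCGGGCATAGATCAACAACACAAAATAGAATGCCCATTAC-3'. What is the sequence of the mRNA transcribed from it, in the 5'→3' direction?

5'-GUAAUGGGCAUUCUAUUUUGUGUUGUUGAUCUAUGCCCGGAGAUCUACCUAGGCCCCGUCGAGUGGACACGCUGCGA-3'

RNA polymerase reads the template 3'→5' and synthesizes mRNA 5'→3' by base-pairing (A→U, T→A, G↔C). The complement of the template is AGCGTCGCACAGGTGAGCTGCCCCGGATCCATCTAGAGGCCCGTATCTAGTTGTTGTGTTTTATCTTACGGGTAATG; antiparallel, so 5'→3' the coding strand is GTAATGGGCATTCTATTTTGTGTTGTTGATCTATGCCCGGAGATCTACCTAGGCCCCGTCGAGTGGACACGCTGCGA. Replace T with U for the mRNA.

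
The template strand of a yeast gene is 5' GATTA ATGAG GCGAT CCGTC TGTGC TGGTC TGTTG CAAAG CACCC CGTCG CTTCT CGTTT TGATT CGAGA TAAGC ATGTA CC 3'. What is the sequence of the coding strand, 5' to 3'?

5'-GGTACATGCTTATCTCGAATCAAAACGAGAAGCGACGGGGTGCTTTGCAACAGACCAGCACAGACGGATCGCCTCATTAATC-3'

The coding strand is complementary and antiparallel to the template: take the complement (A↔T, G↔C) and reverse.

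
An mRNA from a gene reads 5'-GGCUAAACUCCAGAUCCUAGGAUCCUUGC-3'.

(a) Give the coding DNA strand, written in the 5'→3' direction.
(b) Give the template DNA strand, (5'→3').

(a) 5'-GGCTAAACTCCAGATCCTAGGATCCTTGC-3'
(b) 5'-GCAAGGATCCTAGGATCTGGAGTTTAGCC-3'

(a) The coding strand matches the mRNA with U→T.
(b) The template strand is the reverse complement of the coding strand.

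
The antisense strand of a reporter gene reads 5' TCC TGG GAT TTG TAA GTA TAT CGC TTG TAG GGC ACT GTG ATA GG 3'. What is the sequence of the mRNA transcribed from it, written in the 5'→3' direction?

The mRNA has the sequence of the coding strand (reverse complement of the template) with T→U. Reverse complement of TCCTGGGATTTGTAAGTATATCGCTTGTAGGGCACTGTGATAGG is CCTATCACAGTGCCCTACAAGCGATATACTTACAAATCCCAGGA; then T→U.

5'-CCUAUCACAGUGCCCUACAAGCGAUAUACUUACAAAUCCCAGGA-3'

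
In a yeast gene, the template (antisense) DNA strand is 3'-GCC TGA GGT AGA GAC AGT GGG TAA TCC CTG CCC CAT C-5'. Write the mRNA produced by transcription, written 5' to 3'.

5'-CGGACUCCAUCUCUGUCACCCAUUAGGGACGGGGUAG-3'

Reading the template 3'→5' as shown, RNA polymerase pairs each base (A→U, T→A, G↔C) to build mRNA 5'→3' directly.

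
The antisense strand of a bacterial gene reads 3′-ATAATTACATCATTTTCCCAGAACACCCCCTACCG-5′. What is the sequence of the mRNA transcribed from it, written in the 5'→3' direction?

5′-UAUUAAUGUAGUAAAAGGGUCUUGUGGGGGAUGGC-3′

Reading the template 3'→5' as shown, RNA polymerase pairs each base (A→U, T→A, G↔C) to build mRNA 5'→3' directly.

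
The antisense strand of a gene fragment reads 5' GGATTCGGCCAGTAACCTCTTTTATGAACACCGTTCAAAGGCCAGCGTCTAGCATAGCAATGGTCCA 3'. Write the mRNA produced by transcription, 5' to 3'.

5′-UGGACCAUUGCUAUGCUAGACGCUGGCCUUUGAACGGUGUUCAUAAAAGAGGUUACUGGCCGAAUCC-3′

The mRNA has the sequence of the coding strand (reverse complement of the template) with T→U. Reverse complement of GGATTCGGCCAGTAACCTCTTTTATGAACACCGTTCAAAGGCCAGCGTCTAGCATAGCAATGGTCCA is TGGACCATTGCTATGCTAGACGCTGGCCTTTGAACGGTGTTCATAAAAGAGGTTACTGGCCGAATCC; then T→U.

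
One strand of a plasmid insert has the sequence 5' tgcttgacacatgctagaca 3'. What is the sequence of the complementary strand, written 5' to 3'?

5'-TGTCTAGCATGTGTCAAGCA-3'

Pairing A↔T and G↔C gives ACGAACTGTGTACGATCTGT, running 3'→5'. Reverse for the 5'→3' convention.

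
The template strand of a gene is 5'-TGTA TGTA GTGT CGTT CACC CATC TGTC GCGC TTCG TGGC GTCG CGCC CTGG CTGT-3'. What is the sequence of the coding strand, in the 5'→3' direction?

The coding strand is complementary and antiparallel to the template: take the complement (A↔T, G↔C) and reverse.

5'-ACAGCCAGGGCGCGACGCCACGAAGCGCGACAGATGGGTGAACGACACTACATACA-3'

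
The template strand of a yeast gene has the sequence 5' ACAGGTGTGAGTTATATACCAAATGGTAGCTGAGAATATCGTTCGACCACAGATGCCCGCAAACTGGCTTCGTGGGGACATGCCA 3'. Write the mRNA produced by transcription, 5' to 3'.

5'-UGGCAUGUCCCCACGAAGCCAGUUUGCGGGCAUCUGUGGUCGAACGAUAUUCUCAGCUACCAUUUGGUAUAUAACUCACACCUGU-3'

RNA polymerase reads the template 3'→5' and synthesizes mRNA 5'→3' by base-pairing (A→U, T→A, G↔C). The complement of the template is TGTCCACACTCAATATATGGTTTACCATCGACTCTTATAGCAAGCTGGTGTCTACGGGCGTTTGACCGAAGCACCCCTGTACGGT; antiparallel, so 5'→3' the coding strand is TGGCATGTCCCCACGAAGCCAGTTTGCGGGCATCTGTGGTCGAACGATATTCTCAGCTACCATTTGGTATATAACTCACACCTGT. Replace T with U for the mRNA.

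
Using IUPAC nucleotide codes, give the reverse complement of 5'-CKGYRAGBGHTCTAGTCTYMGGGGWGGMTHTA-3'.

Standard pairs A↔T, G↔C; ambiguity codes pair R↔Y, M↔K, W↔W, B↔V, H↔D. Complement (GMCRYTCVCDAGATCAGARKCCCCWCCKADAT), then reverse for 5'→3'.

5'-TADAKCCWCCCCKRAGACTAGADCVCTYRCMG-3'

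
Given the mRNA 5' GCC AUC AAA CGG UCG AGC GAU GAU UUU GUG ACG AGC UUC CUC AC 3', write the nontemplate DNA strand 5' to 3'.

The coding DNA strand has the same 5'→3' sequence as the mRNA with U replaced by T.

5′-GCCATCAAACGGTCGAGCGATGATTTTGTGACGAGCTTCCTCAC-3′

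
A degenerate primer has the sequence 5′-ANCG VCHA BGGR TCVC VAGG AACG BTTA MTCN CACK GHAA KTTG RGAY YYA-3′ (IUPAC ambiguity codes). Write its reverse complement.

5'-TRRRTCYCAAMTTDCMGTGNGAKTAAVCGTTCCTBGBGAYCCVTDGBCGNT-3'

Standard pairs A↔T, G↔C; ambiguity codes pair R↔Y, M↔K, B↔V, H↔D, N↔N. Complement (TNGCBGDTVCCYAGBGBTCCTTGCVAATKAGNGTGMCDTTMAACYCTRRRT), then reverse for 5'→3'.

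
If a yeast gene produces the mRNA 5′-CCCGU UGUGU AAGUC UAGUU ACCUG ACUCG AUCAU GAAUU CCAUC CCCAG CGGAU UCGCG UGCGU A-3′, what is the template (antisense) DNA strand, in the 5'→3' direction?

5'-TACGCACGCGAATCCGCTGGGGATGGAATTCATGATCGAGTCAGGTAACTAGACTTACACAACGGG-3'

Replace U with T to get the coding DNA strand: CCCGTTGTGTAAGTCTAGTTACCTGACTCGATCATGAATTCCATCCCCAGCGGATTCGCGTGCGTA. The template strand is its reverse complement (complement GGGCAACACATTCAGATCAATGGACTGAGCTAGTACTTAAGGTAGGGGTCGCCTAAGCGCACGCAT, then reverse).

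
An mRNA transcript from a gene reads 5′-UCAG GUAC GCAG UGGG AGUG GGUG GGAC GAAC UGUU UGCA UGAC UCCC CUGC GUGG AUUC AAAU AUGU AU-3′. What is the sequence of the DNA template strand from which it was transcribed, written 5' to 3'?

Replace U with T to get the coding DNA strand: TCAGGTACGCAGTGGGAGTGGGTGGGACGAACTGTTTGCATGACTCCCCTGCGTGGATTCAAATATGTAT. The template strand is its reverse complement (complement AGTCCATGCGTCACCCTCACCCACCCTGCTTGACAAACGTACTGAGGGGACGCACCTAAGTTTATACATA, then reverse).

5′-ATACATATTTGAATCCACGCAGGGGAGTCATGCAAACAGTTCGTCCCACCCACTCCCACTGCGTACCTGA-3′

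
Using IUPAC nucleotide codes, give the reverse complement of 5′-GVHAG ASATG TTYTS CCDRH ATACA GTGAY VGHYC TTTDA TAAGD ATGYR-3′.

5'-YRCATHCTTATHAAAGRDCBRTCACTGTATDYHGGSARAACATSTCTDBC-3'

Standard pairs A↔T, G↔C; ambiguity codes pair R↔Y, S↔S, D↔H, V↔B. Complement (CBDTCTSTACAARASGGHYDTATGTCACTRBCDRGAAAHTATTCHTACRY), then reverse for 5'→3'.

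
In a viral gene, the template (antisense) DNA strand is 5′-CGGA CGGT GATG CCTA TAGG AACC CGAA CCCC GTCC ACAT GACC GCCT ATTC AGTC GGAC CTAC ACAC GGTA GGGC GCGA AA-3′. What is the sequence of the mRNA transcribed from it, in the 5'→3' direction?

5'-UUUCGCGCCCUACCGUGUGUAGGUCCGACUGAAUAGGCGGUCAUGUGGACGGGGUUCGGGUUCCUAUAGGCAUCACCGUCCG-3'

RNA polymerase reads the template 3'→5' and synthesizes mRNA 5'→3' by base-pairing (A→U, T→A, G↔C). The complement of the template is GCCTGCCACTACGGATATCCTTGGGCTTGGGGCAGGTGTACTGGCGGATAAGTCAGCCTGGATGTGTGCCATCCCGCGCTTT; antiparallel, so 5'→3' the coding strand is TTTCGCGCCCTACCGTGTGTAGGTCCGACTGAATAGGCGGTCATGTGGACGGGGTTCGGGTTCCTATAGGCATCACCGTCCG. Replace T with U for the mRNA.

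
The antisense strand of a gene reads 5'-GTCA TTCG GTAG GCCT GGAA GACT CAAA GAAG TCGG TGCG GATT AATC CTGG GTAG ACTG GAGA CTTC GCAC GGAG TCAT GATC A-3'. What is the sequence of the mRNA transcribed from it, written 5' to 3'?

5'-UGAUCAUGACUCCGUGCGAAGUCUCCAGUCUACCCAGGAUUAAUCCGCACCGACUUCUUUGAGUCUUCCAGGCCUACCGAAUGAC-3'

RNA polymerase reads the template 3'→5' and synthesizes mRNA 5'→3' by base-pairing (A→U, T→A, G↔C). The complement of the template is CAGTAAGCCATCCGGACCTTCTGAGTTTCTTCAGCCACGCCTAATTAGGACCCATCTGACCTCTGAAGCGTGCCTCAGTACTAGT; antiparallel, so 5'→3' the coding strand is TGATCATGACTCCGTGCGAAGTCTCCAGTCTACCCAGGATTAATCCGCACCGACTTCTTTGAGTCTTCCAGGCCTACCGAATGAC. Replace T with U for the mRNA.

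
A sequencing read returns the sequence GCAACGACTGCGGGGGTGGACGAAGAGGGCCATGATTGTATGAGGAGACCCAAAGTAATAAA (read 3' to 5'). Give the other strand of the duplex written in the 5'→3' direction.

5'-CGTTGCTGACGCCCCCACCTGCTTCTCCCGGTACTAACATACTCCTCTGGGTTTCATTATTT-3'

The strand is given 3'→5', so its complement runs 5'→3' in the same left-to-right order: pair each base A↔T, G↔C.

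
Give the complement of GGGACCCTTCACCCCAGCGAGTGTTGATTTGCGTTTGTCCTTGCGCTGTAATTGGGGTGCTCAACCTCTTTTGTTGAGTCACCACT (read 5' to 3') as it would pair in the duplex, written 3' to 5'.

3'-CCCTGGGAAGTGGGGTCGCTCACAACTAAACGCAAACAGGAACGCGACATTAACCCCACGAGTTGGAGAAAACAACTCAGTGGTGA-5'

Base-pairing A↔T, G↔C gives the complement. The complementary strand is antiparallel, so paired with a 5'→3' strand it runs 3'→5'.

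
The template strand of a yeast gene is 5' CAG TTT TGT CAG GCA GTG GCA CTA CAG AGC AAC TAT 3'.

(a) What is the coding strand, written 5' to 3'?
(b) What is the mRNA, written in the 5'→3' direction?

(a) 5'-ATAGTTGCTCTGTAGTGCCACTGCCTGACAAAACTG-3'
(b) 5'-AUAGUUGCUCUGUAGUGCCACUGCCUGACAAAACUG-3'

(a) The coding strand is the reverse complement of the template: complement GTCAAAACAGTCCGTCACCGTGATGTCTCGTTGATA, then reverse.
(b) mRNA has the coding-strand sequence with T→U.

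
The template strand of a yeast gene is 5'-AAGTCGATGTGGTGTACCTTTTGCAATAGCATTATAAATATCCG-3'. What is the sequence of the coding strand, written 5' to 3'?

5'-CGGATATTTATAATGCTATTGCAAAAGGTACACCACATCGACTT-3'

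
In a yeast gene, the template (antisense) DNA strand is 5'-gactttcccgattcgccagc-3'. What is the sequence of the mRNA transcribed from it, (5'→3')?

The mRNA has the sequence of the coding strand (reverse complement of the template) with T→U. Reverse complement of GACTTTCCCGATTCGCCAGC is GCTGGCGAATCGGGAAAGTC; then T→U.

5'-GCUGGCGAAUCGGGAAAGUC-3'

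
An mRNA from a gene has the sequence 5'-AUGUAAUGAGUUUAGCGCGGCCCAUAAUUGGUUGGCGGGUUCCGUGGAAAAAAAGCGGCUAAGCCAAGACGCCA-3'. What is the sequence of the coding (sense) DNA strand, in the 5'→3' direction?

5'-ATGTAATGAGTTTAGCGCGGCCCATAATTGGTTGGCGGGTTCCGTGGAAAAAAAGCGGCTAAGCCAAGACGCCA-3'

The coding DNA strand has the same 5'→3' sequence as the mRNA with U replaced by T.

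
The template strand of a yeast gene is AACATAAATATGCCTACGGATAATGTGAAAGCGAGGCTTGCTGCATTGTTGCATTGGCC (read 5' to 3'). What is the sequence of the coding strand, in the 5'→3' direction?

The coding strand is complementary and antiparallel to the template: take the complement (A↔T, G↔C) and reverse.

5'-GGCCAATGCAACAATGCAGCAAGCCTCGCTTTCACATTATCCGTAGGCATATTTATGTT-3'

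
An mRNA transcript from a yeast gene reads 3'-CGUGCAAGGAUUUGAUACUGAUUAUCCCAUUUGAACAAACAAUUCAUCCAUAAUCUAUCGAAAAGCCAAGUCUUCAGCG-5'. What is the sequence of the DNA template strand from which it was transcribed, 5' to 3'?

5'-GCACGTTCCTAAACTATGACTAATAGGGTAAACTTGTTTGTTAAGTAGGTATTAGATAGCTTTTCGGTTCAGAAGTCGC-3'

Written 5'→3' the mRNA is GCGACUUCUGAACCGAAAAGCUAUCUAAUACCUACUUAACAAACAAGUUUACCCUAUUAGUCAUAGUUUAGGAACGUGC, so the coding DNA strand is GCGACTTCTGAACCGAAAAGCTATCTAATACCTACTTAACAAACAAGTTTACCCTATTAGTCATAGTTTAGGAACGTGC. The template is its reverse complement.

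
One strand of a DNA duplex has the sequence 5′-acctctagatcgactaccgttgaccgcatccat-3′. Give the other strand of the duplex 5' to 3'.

The complement of ACCTCTAGATCGACTACCGTTGACCGCATCCAT is TGGAGATCTAGCTGATGGCAACTGGCGTAGGTA (A↔T, G↔C). DNA strands are antiparallel, so the complementary strand runs 3'→5'; reversing gives the 5'→3' form.

5'-ATGGATGCGGTCAACGGTAGTCGATCTAGAGGT-3'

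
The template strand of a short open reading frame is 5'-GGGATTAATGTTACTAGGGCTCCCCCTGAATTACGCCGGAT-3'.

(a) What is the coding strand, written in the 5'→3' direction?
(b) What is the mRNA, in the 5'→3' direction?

(a) The coding strand is the reverse complement of the template: complement CCCTAATTACAATGATCCCGAGGGGGACTTAATGCGGCCTA, then reverse.
(b) mRNA has the coding-strand sequence with T→U.

(a) 5'-ATCCGGCGTAATTCAGGGGGAGCCCTAGTAACATTAATCCC-3'
(b) 5'-AUCCGGCGUAAUUCAGGGGGAGCCCUAGUAACAUUAAUCCC-3'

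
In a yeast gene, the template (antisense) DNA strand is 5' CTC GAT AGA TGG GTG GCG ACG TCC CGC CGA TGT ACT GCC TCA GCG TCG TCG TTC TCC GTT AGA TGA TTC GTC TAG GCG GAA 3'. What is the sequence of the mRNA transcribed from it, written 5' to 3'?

5'-UUCCGCCUAGACGAAUCAUCUAACGGAGAACGACGACGCUGAGGCAGUACAUCGGCGGGACGUCGCCACCCAUCUAUCGAG-3'

RNA polymerase reads the template 3'→5' and synthesizes mRNA 5'→3' by base-pairing (A→U, T→A, G↔C). The complement of the template is GAGCTATCTACCCACCGCTGCAGGGCGGCTACATGACGGAGTCGCAGCAGCAAGAGGCAATCTACTAAGCAGATCCGCCTT; antiparallel, so 5'→3' the coding strand is TTCCGCCTAGACGAATCATCTAACGGAGAACGACGACGCTGAGGCAGTACATCGGCGGGACGTCGCCACCCATCTATCGAG. Replace T with U for the mRNA.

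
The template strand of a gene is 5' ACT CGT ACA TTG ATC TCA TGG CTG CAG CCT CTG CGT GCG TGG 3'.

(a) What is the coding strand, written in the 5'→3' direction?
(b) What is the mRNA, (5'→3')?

(a) 5'-CCACGCACGCAGAGGCTGCAGCCATGAGATCAATGTACGAGT-3'
(b) 5'-CCACGCACGCAGAGGCUGCAGCCAUGAGAUCAAUGUACGAGU-3'

(a) The coding strand is the reverse complement of the template: complement TGAGCATGTAACTAGAGTACCGACGTCGGAGACGCACGCACC, then reverse.
(b) mRNA has the coding-strand sequence with T→U.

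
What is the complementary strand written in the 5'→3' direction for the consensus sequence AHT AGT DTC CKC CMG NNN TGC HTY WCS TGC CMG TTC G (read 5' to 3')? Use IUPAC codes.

Standard pairs A↔T, G↔C; ambiguity codes pair Y↔R, M↔K, W↔W, S↔S, D↔H, N↔N. Complement (TDATCAHAGGMGGKCNNNACGDARWGSACGGKCAAGC), then reverse for 5'→3'.

5'-CGAACKGGCASGWRADGCANNNCKGGMGGAHACTADT-3'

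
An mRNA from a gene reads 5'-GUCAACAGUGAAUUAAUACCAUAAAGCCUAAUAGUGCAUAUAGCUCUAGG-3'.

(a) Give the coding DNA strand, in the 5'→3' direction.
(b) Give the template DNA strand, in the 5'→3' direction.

(a) 5'-GTCAACAGTGAATTAATACCATAAAGCCTAATAGTGCATATAGCTCTAGG-3'
(b) 5'-CCTAGAGCTATATGCACTATTAGGCTTTATGGTATTAATTCACTGTTGAC-3'

(a) The coding strand matches the mRNA with U→T.
(b) The template strand is the reverse complement of the coding strand.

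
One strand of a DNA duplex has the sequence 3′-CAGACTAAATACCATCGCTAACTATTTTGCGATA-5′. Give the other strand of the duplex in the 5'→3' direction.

The strand is given 3'→5', so its complement runs 5'→3' in the same left-to-right order: pair each base A↔T, G↔C.

5′-GTCTGATTTATGGTAGCGATTGATAAAACGCTAT-3′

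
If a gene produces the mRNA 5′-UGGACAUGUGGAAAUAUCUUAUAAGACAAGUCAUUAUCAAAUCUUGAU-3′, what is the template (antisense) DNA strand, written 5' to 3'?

5'-ATCAAGATTTGATAATGACTTGTCTTATAAGATATTTCCACATGTCCA-3'

Replace U with T to get the coding DNA strand: TGGACATGTGGAAATATCTTATAAGACAAGTCATTATCAAATCTTGAT. The template strand is its reverse complement (complement ACCTGTACACCTTTATAGAATATTCTGTTCAGTAATAGTTTAGAACTA, then reverse).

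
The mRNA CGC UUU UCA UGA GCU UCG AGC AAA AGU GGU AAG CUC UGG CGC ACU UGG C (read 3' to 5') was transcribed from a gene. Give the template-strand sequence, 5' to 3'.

5'-GCGAAAAGTACTCGAAGCTCGTTTTCACCATTCGAGACCGCGTGAACCG-3'

Written 5'→3' the mRNA is CGGUUCACGCGGUCUCGAAUGGUGAAAACGAGCUUCGAGUACUUUUCGC, so the coding DNA strand is CGGTTCACGCGGTCTCGAATGGTGAAAACGAGCTTCGAGTACTTTTCGC. The template is its reverse complement.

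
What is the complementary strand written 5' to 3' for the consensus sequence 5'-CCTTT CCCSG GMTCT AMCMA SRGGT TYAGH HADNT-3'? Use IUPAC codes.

5'-ANHTDDCTRAACCYSTKGKTAGAKCCSGGGAAAGG-3'

Standard pairs A↔T, G↔C; ambiguity codes pair R↔Y, M↔K, S↔S, D↔H, N↔N. Complement (GGAAAGGGSCCKAGATKGKTSYCCAARTCDDTHNA), then reverse for 5'→3'.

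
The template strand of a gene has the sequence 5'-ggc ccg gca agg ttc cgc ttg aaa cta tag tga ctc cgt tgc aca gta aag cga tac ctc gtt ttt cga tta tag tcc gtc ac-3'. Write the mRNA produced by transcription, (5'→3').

RNA polymerase reads the template 3'→5' and synthesizes mRNA 5'→3' by base-pairing (A→U, T→A, G↔C). The complement of the template is CCGGGCCGTTCCAAGGCGAACTTTGATATCACTGAGGCAACGTGTCATTTCGCTATGGAGCAAAAAGCTAATATCAGGCAGTG; antiparallel, so 5'→3' the coding strand is GTGACGGACTATAATCGAAAAACGAGGTATCGCTTTACTGTGCAACGGAGTCACTATAGTTTCAAGCGGAACCTTGCCGGGCC. Replace T with U for the mRNA.

5'-GUGACGGACUAUAAUCGAAAAACGAGGUAUCGCUUUACUGUGCAACGGAGUCACUAUAGUUUCAAGCGGAACCUUGCCGGGCC-3'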